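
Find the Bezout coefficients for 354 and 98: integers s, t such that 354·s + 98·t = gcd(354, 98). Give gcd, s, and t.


Euclidean algorithm on (354, 98) — divide until remainder is 0:
  354 = 3 · 98 + 60
  98 = 1 · 60 + 38
  60 = 1 · 38 + 22
  38 = 1 · 22 + 16
  22 = 1 · 16 + 6
  16 = 2 · 6 + 4
  6 = 1 · 4 + 2
  4 = 2 · 2 + 0
gcd(354, 98) = 2.
Track Bezout coefficients alongside the remainders: start with r₀ = 354 = a·1 + b·0 (s = 1, t = 0) and r₁ = 98 = a·0 + b·1 (s = 0, t = 1); each new remainder r_{k+1} = r_{k-1} − q_k·r_k inherits s_{k+1} = s_{k-1} − q_k·s_k, t_{k+1} = t_{k-1} − q_k·t_k, so r_k = a·s_k + b·t_k at every step:
  q = 3: r = 60, s = 1 − 3·0 = 1, t = 0 − 3·1 = -3  (check: 354·1 + 98·(-3) = 60)
  q = 1: r = 38, s = 0 − 1·1 = -1, t = 1 − 1·(-3) = 4  (check: 354·(-1) + 98·4 = 38)
  q = 1: r = 22, s = 1 − 1·(-1) = 2, t = -3 − 1·4 = -7  (check: 354·2 + 98·(-7) = 22)
  q = 1: r = 16, s = -1 − 1·2 = -3, t = 4 − 1·(-7) = 11  (check: 354·(-3) + 98·11 = 16)
  q = 1: r = 6, s = 2 − 1·(-3) = 5, t = -7 − 1·11 = -18  (check: 354·5 + 98·(-18) = 6)
  q = 2: r = 4, s = -3 − 2·5 = -13, t = 11 − 2·(-18) = 47  (check: 354·(-13) + 98·47 = 4)
  q = 1: r = 2, s = 5 − 1·(-13) = 18, t = -18 − 1·47 = -65  (check: 354·18 + 98·(-65) = 2)
The row with r = 2 (the gcd) gives the Bezout coefficients s = 18, t = -65.
Result: 354 · (18) + 98 · (-65) = 2.

gcd(354, 98) = 2; s = 18, t = -65 (check: 354·18 + 98·(-65) = 2).


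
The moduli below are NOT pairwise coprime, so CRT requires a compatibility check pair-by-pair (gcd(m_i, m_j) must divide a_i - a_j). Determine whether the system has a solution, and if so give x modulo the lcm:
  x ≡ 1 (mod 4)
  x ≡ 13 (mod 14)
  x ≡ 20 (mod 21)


Moduli 4, 14, 21 are not pairwise coprime, so CRT works modulo lcm(m_i) when all pairwise compatibility conditions hold.
Pairwise compatibility: gcd(m_i, m_j) must divide a_i - a_j for every pair.
Merge one congruence at a time:
  Start: x ≡ 1 (mod 4).
  Combine with x ≡ 13 (mod 14): gcd(4, 14) = 2; 13 - 1 = 12, which IS divisible by 2, so compatible.
    Write x = 1 + 4·t and substitute into x ≡ 13 (mod 14): 4·t ≡ 13 − 1 = 12 (mod 14).
    Divide the congruence (and modulus) by g = 2: 2·t ≡ 6 (mod 7).
    The inverse of 2 mod 7 is 4 (since 2·4 = 8 = 1·7 + 1), so t ≡ 4·6 = 24 ≡ 3 (mod 7).
    Then x = 1 + 4·3 = 13, valid modulo lcm(4, 14) = 28: x ≡ 13 (mod 28).
  Combine with x ≡ 20 (mod 21): gcd(28, 21) = 7; 20 - 13 = 7, which IS divisible by 7, so compatible.
    Write x = 13 + 28·t and substitute into x ≡ 20 (mod 21): 28·t ≡ 20 − 13 = 7 (mod 21).
    Divide the congruence (and modulus) by g = 7: 4·t ≡ 1 (mod 3).
    Reduce coefficients mod 3: 1·t ≡ 1 (mod 3).
    So t ≡ 1 (mod 3).
    Then x = 13 + 28·1 = 41, valid modulo lcm(28, 21) = 84: x ≡ 41 (mod 84).
Verify: 41 mod 4 = 1, 41 mod 14 = 13, 41 mod 21 = 20.

x ≡ 41 (mod 84).


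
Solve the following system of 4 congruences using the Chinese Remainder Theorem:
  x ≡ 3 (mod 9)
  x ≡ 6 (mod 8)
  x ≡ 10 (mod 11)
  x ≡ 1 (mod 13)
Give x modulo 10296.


Product of moduli M = 9 · 8 · 11 · 13 = 10296.
Merge one congruence at a time:
  Start: x ≡ 3 (mod 9).
  Combine with x ≡ 6 (mod 8); new modulus lcm = 72.
    Write x = 3 + 9·t and substitute into x ≡ 6 (mod 8): 9·t ≡ 6 − 3 = 3 (mod 8).
    Reduce coefficients mod 8: 1·t ≡ 3 (mod 8).
    So t ≡ 3 (mod 8).
    Then x = 3 + 9·3 = 30, valid modulo lcm(9, 8) = 72: x ≡ 30 (mod 72).
  Combine with x ≡ 10 (mod 11); new modulus lcm = 792.
    Write x = 30 + 72·t and substitute into x ≡ 10 (mod 11): 72·t ≡ 10 − 30 = -20 (mod 11).
    Reduce coefficients mod 11: 6·t ≡ 2 (mod 11).
    The inverse of 6 mod 11 is 2 (since 6·2 = 12 = 1·11 + 1), so t ≡ 2·2 = 4 ≡ 4 (mod 11).
    Then x = 30 + 72·4 = 318, valid modulo lcm(72, 11) = 792: x ≡ 318 (mod 792).
  Combine with x ≡ 1 (mod 13); new modulus lcm = 10296.
    Write x = 318 + 792·t and substitute into x ≡ 1 (mod 13): 792·t ≡ 1 − 318 = -317 (mod 13).
    Reduce coefficients mod 13: 12·t ≡ 8 (mod 13).
    The inverse of 12 mod 13 is 12 (since 12·12 = 144 = 11·13 + 1), so t ≡ 12·8 = 96 ≡ 5 (mod 13).
    Then x = 318 + 792·5 = 4278, valid modulo lcm(792, 13) = 10296: x ≡ 4278 (mod 10296).
Verify against each original: 4278 mod 9 = 3, 4278 mod 8 = 6, 4278 mod 11 = 10, 4278 mod 13 = 1.

x ≡ 4278 (mod 10296).


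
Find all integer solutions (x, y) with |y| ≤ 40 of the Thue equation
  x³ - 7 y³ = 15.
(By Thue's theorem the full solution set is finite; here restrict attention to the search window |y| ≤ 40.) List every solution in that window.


The equation is x³ - 7y³ = 15. For fixed y, x³ = 7·y³ + 15, so a solution requires the RHS to be a perfect cube.
Strategy: iterate y from -40 to 40, compute RHS = 7·y³ + 15, and check whether it is a (positive or negative) perfect cube.
Check small values of y:
  y = 0: RHS = 15 is not a perfect cube.
  y = 1: RHS = 22 is not a perfect cube.
  y = -1: RHS = 8 = (2)³ ⇒ x = 2 works.
  y = 2: RHS = 71 is not a perfect cube.
  y = -2: RHS = -41 is not a perfect cube.
  y = 3: RHS = 204 is not a perfect cube.
  y = -3: RHS = -174 is not a perfect cube.
Continuing, at y = 23: RHS = 85184 = (44)³ ⇒ x = 44 works.
Searching the remaining y in |y| ≤ 40 finds no further solutions.
Collected solutions: (2, -1), (44, 23).

Solutions (with |y| ≤ 40): (2, -1), (44, 23).


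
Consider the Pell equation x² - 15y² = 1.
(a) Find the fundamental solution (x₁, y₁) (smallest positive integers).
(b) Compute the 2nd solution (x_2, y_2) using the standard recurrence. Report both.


Step 1: Find the fundamental solution (x₁, y₁) of x² - 15y² = 1.
  Expand √15 as a continued fraction. a₀ = ⌊√15⌋ = 3; iterate m_{k+1} = d_k·a_k − m_k, d_{k+1} = (15 − m_{k+1}²)/d_k, a_{k+1} = ⌊(a₀ + m_{k+1})/d_{k+1}⌋ (starting m₀ = 0, d₀ = 1), with convergents p_k = a_k·p_{k-1} + p_{k-2}, q_k = a_k·q_{k-1} + q_{k-2} (p₋₁ = 1, q₋₁ = 0):
  k = 0: a₀ = 3; p₀/q₀ = 3/1; p₀² − 15·q₀² = 9 − 15 = -6.
  k = 1: m = 3, d = 6, a = ⌊(3 + 3)/6⌋ = 1; p/q = (1·3 + 1)/(1·1 + 0) = 4/1; p² − 15·q² = 16 − 15 = 1.
  The first convergent with p² − 15·q² = 1 gives the fundamental solution (x₁, y₁) = (4, 1).
Step 2: Apply the recurrence (x_{n+1}, y_{n+1}) = (x₁x_n + 15y₁y_n, x₁y_n + y₁x_n) repeatedly.
  From (x_1, y_1) = (4, 1): x_2 = 4·4 + 15·1·1 = 31; y_2 = 4·1 + 1·4 = 8.
Step 3: Verify x_2² - 15·y_2² = 961 - 960 = 1 (should be 1). ✓

(x_1, y_1) = (4, 1); (x_2, y_2) = (31, 8).


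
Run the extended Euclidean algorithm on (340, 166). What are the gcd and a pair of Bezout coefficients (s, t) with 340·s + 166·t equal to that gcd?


Euclidean algorithm on (340, 166) — divide until remainder is 0:
  340 = 2 · 166 + 8
  166 = 20 · 8 + 6
  8 = 1 · 6 + 2
  6 = 3 · 2 + 0
gcd(340, 166) = 2.
Track Bezout coefficients alongside the remainders: start with r₀ = 340 = a·1 + b·0 (s = 1, t = 0) and r₁ = 166 = a·0 + b·1 (s = 0, t = 1); each new remainder r_{k+1} = r_{k-1} − q_k·r_k inherits s_{k+1} = s_{k-1} − q_k·s_k, t_{k+1} = t_{k-1} − q_k·t_k, so r_k = a·s_k + b·t_k at every step:
  q = 2: r = 8, s = 1 − 2·0 = 1, t = 0 − 2·1 = -2  (check: 340·1 + 166·(-2) = 8)
  q = 20: r = 6, s = 0 − 20·1 = -20, t = 1 − 20·(-2) = 41  (check: 340·(-20) + 166·41 = 6)
  q = 1: r = 2, s = 1 − 1·(-20) = 21, t = -2 − 1·41 = -43  (check: 340·21 + 166·(-43) = 2)
The row with r = 2 (the gcd) gives the Bezout coefficients s = 21, t = -43.
Result: 340 · (21) + 166 · (-43) = 2.

gcd(340, 166) = 2; s = 21, t = -43 (check: 340·21 + 166·(-43) = 2).


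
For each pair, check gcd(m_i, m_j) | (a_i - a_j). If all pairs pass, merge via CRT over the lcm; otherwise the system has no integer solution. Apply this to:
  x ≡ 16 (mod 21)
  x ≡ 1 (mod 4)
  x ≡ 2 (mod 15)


Moduli 21, 4, 15 are not pairwise coprime, so CRT works modulo lcm(m_i) when all pairwise compatibility conditions hold.
Pairwise compatibility: gcd(m_i, m_j) must divide a_i - a_j for every pair.
Merge one congruence at a time:
  Start: x ≡ 16 (mod 21).
  Combine with x ≡ 1 (mod 4): gcd(21, 4) = 1; 1 - 16 = -15, which IS divisible by 1, so compatible.
    Write x = 16 + 21·t and substitute into x ≡ 1 (mod 4): 21·t ≡ 1 − 16 = -15 (mod 4).
    Reduce coefficients mod 4: 1·t ≡ 1 (mod 4).
    So t ≡ 1 (mod 4).
    Then x = 16 + 21·1 = 37, valid modulo lcm(21, 4) = 84: x ≡ 37 (mod 84).
  Combine with x ≡ 2 (mod 15): gcd(84, 15) = 3, and 2 - 37 = -35 is NOT divisible by 3.
    ⇒ system is inconsistent (no integer solution).

No solution (the system is inconsistent).


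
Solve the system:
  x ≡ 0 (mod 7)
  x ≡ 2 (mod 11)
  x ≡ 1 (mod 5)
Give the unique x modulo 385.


Moduli 7, 11, 5 are pairwise coprime; by CRT there is a unique solution modulo M = 7 · 11 · 5 = 385.
Solve pairwise, accumulating the modulus:
  Start with x ≡ 0 (mod 7).
  Combine with x ≡ 2 (mod 11): since gcd(7, 11) = 1, we get a unique residue mod 77.
    Write x = 0 + 7·t and substitute into x ≡ 2 (mod 11): 7·t ≡ 2 − 0 = 2 (mod 11).
    The inverse of 7 mod 11 is 8 (since 7·8 = 56 = 5·11 + 1), so t ≡ 8·2 = 16 ≡ 5 (mod 11).
    Then x = 0 + 7·5 = 35, valid modulo lcm(7, 11) = 77: x ≡ 35 (mod 77).
  Combine with x ≡ 1 (mod 5): since gcd(77, 5) = 1, we get a unique residue mod 385.
    Write x = 35 + 77·t and substitute into x ≡ 1 (mod 5): 77·t ≡ 1 − 35 = -34 (mod 5).
    Reduce coefficients mod 5: 2·t ≡ 1 (mod 5).
    The inverse of 2 mod 5 is 3 (since 2·3 = 6 = 1·5 + 1), so t ≡ 3·1 = 3 ≡ 3 (mod 5).
    Then x = 35 + 77·3 = 266, valid modulo lcm(77, 5) = 385: x ≡ 266 (mod 385).
Verify: 266 mod 7 = 0 ✓, 266 mod 11 = 2 ✓, 266 mod 5 = 1 ✓.

x ≡ 266 (mod 385).


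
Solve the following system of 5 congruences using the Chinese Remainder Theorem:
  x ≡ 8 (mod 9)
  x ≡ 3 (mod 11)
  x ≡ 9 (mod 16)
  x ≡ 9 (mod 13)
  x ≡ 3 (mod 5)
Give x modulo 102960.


Product of moduli M = 9 · 11 · 16 · 13 · 5 = 102960.
Merge one congruence at a time:
  Start: x ≡ 8 (mod 9).
  Combine with x ≡ 3 (mod 11); new modulus lcm = 99.
    Write x = 8 + 9·t and substitute into x ≡ 3 (mod 11): 9·t ≡ 3 − 8 = -5 (mod 11).
    Reduce coefficients mod 11: 9·t ≡ 6 (mod 11).
    The inverse of 9 mod 11 is 5 (since 9·5 = 45 = 4·11 + 1), so t ≡ 5·6 = 30 ≡ 8 (mod 11).
    Then x = 8 + 9·8 = 80, valid modulo lcm(9, 11) = 99: x ≡ 80 (mod 99).
  Combine with x ≡ 9 (mod 16); new modulus lcm = 1584.
    Write x = 80 + 99·t and substitute into x ≡ 9 (mod 16): 99·t ≡ 9 − 80 = -71 (mod 16).
    Reduce coefficients mod 16: 3·t ≡ 9 (mod 16).
    The inverse of 3 mod 16 is 11 (since 3·11 = 33 = 2·16 + 1), so t ≡ 11·9 = 99 ≡ 3 (mod 16).
    Then x = 80 + 99·3 = 377, valid modulo lcm(99, 16) = 1584: x ≡ 377 (mod 1584).
  Combine with x ≡ 9 (mod 13); new modulus lcm = 20592.
    Write x = 377 + 1584·t and substitute into x ≡ 9 (mod 13): 1584·t ≡ 9 − 377 = -368 (mod 13).
    Reduce coefficients mod 13: 11·t ≡ 9 (mod 13).
    The inverse of 11 mod 13 is 6 (since 11·6 = 66 = 5·13 + 1), so t ≡ 6·9 = 54 ≡ 2 (mod 13).
    Then x = 377 + 1584·2 = 3545, valid modulo lcm(1584, 13) = 20592: x ≡ 3545 (mod 20592).
  Combine with x ≡ 3 (mod 5); new modulus lcm = 102960.
    Write x = 3545 + 20592·t and substitute into x ≡ 3 (mod 5): 20592·t ≡ 3 − 3545 = -3542 (mod 5).
    Reduce coefficients mod 5: 2·t ≡ 3 (mod 5).
    The inverse of 2 mod 5 is 3 (since 2·3 = 6 = 1·5 + 1), so t ≡ 3·3 = 9 ≡ 4 (mod 5).
    Then x = 3545 + 20592·4 = 85913, valid modulo lcm(20592, 5) = 102960: x ≡ 85913 (mod 102960).
Verify against each original: 85913 mod 9 = 8, 85913 mod 11 = 3, 85913 mod 16 = 9, 85913 mod 13 = 9, 85913 mod 5 = 3.

x ≡ 85913 (mod 102960).


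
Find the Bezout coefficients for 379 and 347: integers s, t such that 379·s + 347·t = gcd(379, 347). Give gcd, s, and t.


Euclidean algorithm on (379, 347) — divide until remainder is 0:
  379 = 1 · 347 + 32
  347 = 10 · 32 + 27
  32 = 1 · 27 + 5
  27 = 5 · 5 + 2
  5 = 2 · 2 + 1
  2 = 2 · 1 + 0
gcd(379, 347) = 1.
Track Bezout coefficients alongside the remainders: start with r₀ = 379 = a·1 + b·0 (s = 1, t = 0) and r₁ = 347 = a·0 + b·1 (s = 0, t = 1); each new remainder r_{k+1} = r_{k-1} − q_k·r_k inherits s_{k+1} = s_{k-1} − q_k·s_k, t_{k+1} = t_{k-1} − q_k·t_k, so r_k = a·s_k + b·t_k at every step:
  q = 1: r = 32, s = 1 − 1·0 = 1, t = 0 − 1·1 = -1  (check: 379·1 + 347·(-1) = 32)
  q = 10: r = 27, s = 0 − 10·1 = -10, t = 1 − 10·(-1) = 11  (check: 379·(-10) + 347·11 = 27)
  q = 1: r = 5, s = 1 − 1·(-10) = 11, t = -1 − 1·11 = -12  (check: 379·11 + 347·(-12) = 5)
  q = 5: r = 2, s = -10 − 5·11 = -65, t = 11 − 5·(-12) = 71  (check: 379·(-65) + 347·71 = 2)
  q = 2: r = 1, s = 11 − 2·(-65) = 141, t = -12 − 2·71 = -154  (check: 379·141 + 347·(-154) = 1)
The row with r = 1 (the gcd) gives the Bezout coefficients s = 141, t = -154.
Result: 379 · (141) + 347 · (-154) = 1.

gcd(379, 347) = 1; s = 141, t = -154 (check: 379·141 + 347·(-154) = 1).


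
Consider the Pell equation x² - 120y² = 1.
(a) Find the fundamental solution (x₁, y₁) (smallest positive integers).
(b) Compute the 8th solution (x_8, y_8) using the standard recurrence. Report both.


Step 1: Find the fundamental solution (x₁, y₁) of x² - 120y² = 1.
  Expand √120 as a continued fraction. a₀ = ⌊√120⌋ = 10; iterate m_{k+1} = d_k·a_k − m_k, d_{k+1} = (120 − m_{k+1}²)/d_k, a_{k+1} = ⌊(a₀ + m_{k+1})/d_{k+1}⌋ (starting m₀ = 0, d₀ = 1), with convergents p_k = a_k·p_{k-1} + p_{k-2}, q_k = a_k·q_{k-1} + q_{k-2} (p₋₁ = 1, q₋₁ = 0):
  k = 0: a₀ = 10; p₀/q₀ = 10/1; p₀² − 120·q₀² = 100 − 120 = -20.
  k = 1: m = 10, d = 20, a = ⌊(10 + 10)/20⌋ = 1; p/q = (1·10 + 1)/(1·1 + 0) = 11/1; p² − 120·q² = 121 − 120 = 1.
  The first convergent with p² − 120·q² = 1 gives the fundamental solution (x₁, y₁) = (11, 1).
Step 2: Apply the recurrence (x_{n+1}, y_{n+1}) = (x₁x_n + 120y₁y_n, x₁y_n + y₁x_n) repeatedly.
  From (x_1, y_1) = (11, 1): x_2 = 11·11 + 120·1·1 = 241; y_2 = 11·1 + 1·11 = 22.
  From (x_2, y_2) = (241, 22): x_3 = 11·241 + 120·1·22 = 5291; y_3 = 11·22 + 1·241 = 483.
  From (x_3, y_3) = (5291, 483): x_4 = 11·5291 + 120·1·483 = 116161; y_4 = 11·483 + 1·5291 = 10604.
  From (x_4, y_4) = (116161, 10604): x_5 = 11·116161 + 120·1·10604 = 2550251; y_5 = 11·10604 + 1·116161 = 232805.
  From (x_5, y_5) = (2550251, 232805): x_6 = 11·2550251 + 120·1·232805 = 55989361; y_6 = 11·232805 + 1·2550251 = 5111106.
  From (x_6, y_6) = (55989361, 5111106): x_7 = 11·55989361 + 120·1·5111106 = 1229215691; y_7 = 11·5111106 + 1·55989361 = 112211527.
  From (x_7, y_7) = (1229215691, 112211527): x_8 = 11·1229215691 + 120·1·112211527 = 26986755841; y_8 = 11·112211527 + 1·1229215691 = 2463542488.
Step 3: Verify x_8² - 120·y_8² = 728284990821747617281 - 728284990821747617280 = 1 (should be 1). ✓

(x_1, y_1) = (11, 1); (x_8, y_8) = (26986755841, 2463542488).


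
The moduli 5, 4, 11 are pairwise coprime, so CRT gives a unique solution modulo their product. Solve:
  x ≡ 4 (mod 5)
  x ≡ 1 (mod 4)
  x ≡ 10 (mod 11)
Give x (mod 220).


Moduli 5, 4, 11 are pairwise coprime; by CRT there is a unique solution modulo M = 5 · 4 · 11 = 220.
Solve pairwise, accumulating the modulus:
  Start with x ≡ 4 (mod 5).
  Combine with x ≡ 1 (mod 4): since gcd(5, 4) = 1, we get a unique residue mod 20.
    Write x = 4 + 5·t and substitute into x ≡ 1 (mod 4): 5·t ≡ 1 − 4 = -3 (mod 4).
    Reduce coefficients mod 4: 1·t ≡ 1 (mod 4).
    So t ≡ 1 (mod 4).
    Then x = 4 + 5·1 = 9, valid modulo lcm(5, 4) = 20: x ≡ 9 (mod 20).
  Combine with x ≡ 10 (mod 11): since gcd(20, 11) = 1, we get a unique residue mod 220.
    Write x = 9 + 20·t and substitute into x ≡ 10 (mod 11): 20·t ≡ 10 − 9 = 1 (mod 11).
    Reduce coefficients mod 11: 9·t ≡ 1 (mod 11).
    The inverse of 9 mod 11 is 5 (since 9·5 = 45 = 4·11 + 1), so t ≡ 5·1 = 5 ≡ 5 (mod 11).
    Then x = 9 + 20·5 = 109, valid modulo lcm(20, 11) = 220: x ≡ 109 (mod 220).
Verify: 109 mod 5 = 4 ✓, 109 mod 4 = 1 ✓, 109 mod 11 = 10 ✓.

x ≡ 109 (mod 220).


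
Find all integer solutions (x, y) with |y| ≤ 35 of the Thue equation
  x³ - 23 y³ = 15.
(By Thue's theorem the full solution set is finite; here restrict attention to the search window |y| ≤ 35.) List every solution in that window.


The equation is x³ - 23y³ = 15. For fixed y, x³ = 23·y³ + 15, so a solution requires the RHS to be a perfect cube.
Strategy: iterate y from -35 to 35, compute RHS = 23·y³ + 15, and check whether it is a (positive or negative) perfect cube.
Check small values of y:
  y = 0: RHS = 15 is not a perfect cube.
  y = 1: RHS = 38 is not a perfect cube.
  y = -1: RHS = -8 = (-2)³ ⇒ x = -2 works.
  y = 2: RHS = 199 is not a perfect cube.
  y = -2: RHS = -169 is not a perfect cube.
  y = 3: RHS = 636 is not a perfect cube.
  y = -3: RHS = -606 is not a perfect cube.
Continuing the search up to |y| = 35 finds no further solutions beyond those listed.
Collected solutions: (-2, -1).

Solutions (with |y| ≤ 35): (-2, -1).


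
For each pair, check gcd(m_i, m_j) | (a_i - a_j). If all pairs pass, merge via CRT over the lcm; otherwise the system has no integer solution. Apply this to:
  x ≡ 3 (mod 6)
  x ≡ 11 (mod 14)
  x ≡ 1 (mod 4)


Moduli 6, 14, 4 are not pairwise coprime, so CRT works modulo lcm(m_i) when all pairwise compatibility conditions hold.
Pairwise compatibility: gcd(m_i, m_j) must divide a_i - a_j for every pair.
Merge one congruence at a time:
  Start: x ≡ 3 (mod 6).
  Combine with x ≡ 11 (mod 14): gcd(6, 14) = 2; 11 - 3 = 8, which IS divisible by 2, so compatible.
    Write x = 3 + 6·t and substitute into x ≡ 11 (mod 14): 6·t ≡ 11 − 3 = 8 (mod 14).
    Divide the congruence (and modulus) by g = 2: 3·t ≡ 4 (mod 7).
    The inverse of 3 mod 7 is 5 (since 3·5 = 15 = 2·7 + 1), so t ≡ 5·4 = 20 ≡ 6 (mod 7).
    Then x = 3 + 6·6 = 39, valid modulo lcm(6, 14) = 42: x ≡ 39 (mod 42).
  Combine with x ≡ 1 (mod 4): gcd(42, 4) = 2; 1 - 39 = -38, which IS divisible by 2, so compatible.
    Write x = 39 + 42·t and substitute into x ≡ 1 (mod 4): 42·t ≡ 1 − 39 = -38 (mod 4).
    Divide the congruence (and modulus) by g = 2: 21·t ≡ -19 (mod 2).
    Reduce coefficients mod 2: 1·t ≡ 1 (mod 2).
    So t ≡ 1 (mod 2).
    Then x = 39 + 42·1 = 81, valid modulo lcm(42, 4) = 84: x ≡ 81 (mod 84).
Verify: 81 mod 6 = 3, 81 mod 14 = 11, 81 mod 4 = 1.

x ≡ 81 (mod 84).


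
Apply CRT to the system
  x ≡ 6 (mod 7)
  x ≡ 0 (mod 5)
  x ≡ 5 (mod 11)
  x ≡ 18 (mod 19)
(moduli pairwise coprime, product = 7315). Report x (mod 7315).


Product of moduli M = 7 · 5 · 11 · 19 = 7315.
Merge one congruence at a time:
  Start: x ≡ 6 (mod 7).
  Combine with x ≡ 0 (mod 5); new modulus lcm = 35.
    Write x = 6 + 7·t and substitute into x ≡ 0 (mod 5): 7·t ≡ 0 − 6 = -6 (mod 5).
    Reduce coefficients mod 5: 2·t ≡ 4 (mod 5).
    The inverse of 2 mod 5 is 3 (since 2·3 = 6 = 1·5 + 1), so t ≡ 3·4 = 12 ≡ 2 (mod 5).
    Then x = 6 + 7·2 = 20, valid modulo lcm(7, 5) = 35: x ≡ 20 (mod 35).
  Combine with x ≡ 5 (mod 11); new modulus lcm = 385.
    Write x = 20 + 35·t and substitute into x ≡ 5 (mod 11): 35·t ≡ 5 − 20 = -15 (mod 11).
    Reduce coefficients mod 11: 2·t ≡ 7 (mod 11).
    The inverse of 2 mod 11 is 6 (since 2·6 = 12 = 1·11 + 1), so t ≡ 6·7 = 42 ≡ 9 (mod 11).
    Then x = 20 + 35·9 = 335, valid modulo lcm(35, 11) = 385: x ≡ 335 (mod 385).
  Combine with x ≡ 18 (mod 19); new modulus lcm = 7315.
    Write x = 335 + 385·t and substitute into x ≡ 18 (mod 19): 385·t ≡ 18 − 335 = -317 (mod 19).
    Reduce coefficients mod 19: 5·t ≡ 6 (mod 19).
    The inverse of 5 mod 19 is 4 (since 5·4 = 20 = 1·19 + 1), so t ≡ 4·6 = 24 ≡ 5 (mod 19).
    Then x = 335 + 385·5 = 2260, valid modulo lcm(385, 19) = 7315: x ≡ 2260 (mod 7315).
Verify against each original: 2260 mod 7 = 6, 2260 mod 5 = 0, 2260 mod 11 = 5, 2260 mod 19 = 18.

x ≡ 2260 (mod 7315).


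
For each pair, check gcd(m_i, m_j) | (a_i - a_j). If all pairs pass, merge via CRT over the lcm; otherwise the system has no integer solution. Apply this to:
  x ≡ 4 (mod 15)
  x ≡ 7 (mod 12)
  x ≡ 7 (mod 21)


Moduli 15, 12, 21 are not pairwise coprime, so CRT works modulo lcm(m_i) when all pairwise compatibility conditions hold.
Pairwise compatibility: gcd(m_i, m_j) must divide a_i - a_j for every pair.
Merge one congruence at a time:
  Start: x ≡ 4 (mod 15).
  Combine with x ≡ 7 (mod 12): gcd(15, 12) = 3; 7 - 4 = 3, which IS divisible by 3, so compatible.
    Write x = 4 + 15·t and substitute into x ≡ 7 (mod 12): 15·t ≡ 7 − 4 = 3 (mod 12).
    Divide the congruence (and modulus) by g = 3: 5·t ≡ 1 (mod 4).
    Reduce coefficients mod 4: 1·t ≡ 1 (mod 4).
    So t ≡ 1 (mod 4).
    Then x = 4 + 15·1 = 19, valid modulo lcm(15, 12) = 60: x ≡ 19 (mod 60).
  Combine with x ≡ 7 (mod 21): gcd(60, 21) = 3; 7 - 19 = -12, which IS divisible by 3, so compatible.
    Write x = 19 + 60·t and substitute into x ≡ 7 (mod 21): 60·t ≡ 7 − 19 = -12 (mod 21).
    Divide the congruence (and modulus) by g = 3: 20·t ≡ -4 (mod 7).
    Reduce coefficients mod 7: 6·t ≡ 3 (mod 7).
    The inverse of 6 mod 7 is 6 (since 6·6 = 36 = 5·7 + 1), so t ≡ 6·3 = 18 ≡ 4 (mod 7).
    Then x = 19 + 60·4 = 259, valid modulo lcm(60, 21) = 420: x ≡ 259 (mod 420).
Verify: 259 mod 15 = 4, 259 mod 12 = 7, 259 mod 21 = 7.

x ≡ 259 (mod 420).


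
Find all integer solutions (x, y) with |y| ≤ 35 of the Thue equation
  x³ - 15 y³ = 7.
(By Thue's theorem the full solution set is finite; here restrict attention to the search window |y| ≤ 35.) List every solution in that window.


The equation is x³ - 15y³ = 7. For fixed y, x³ = 15·y³ + 7, so a solution requires the RHS to be a perfect cube.
Strategy: iterate y from -35 to 35, compute RHS = 15·y³ + 7, and check whether it is a (positive or negative) perfect cube.
Check small values of y:
  y = 0: RHS = 7 is not a perfect cube.
  y = 1: RHS = 22 is not a perfect cube.
  y = -1: RHS = -8 = (-2)³ ⇒ x = -2 works.
  y = 2: RHS = 127 is not a perfect cube.
  y = -2: RHS = -113 is not a perfect cube.
  y = 3: RHS = 412 is not a perfect cube.
  y = -3: RHS = -398 is not a perfect cube.
Continuing the search up to |y| = 35 finds no further solutions beyond those listed.
Collected solutions: (-2, -1).

Solutions (with |y| ≤ 35): (-2, -1).


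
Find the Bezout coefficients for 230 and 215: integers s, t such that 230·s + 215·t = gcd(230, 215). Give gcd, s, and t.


Euclidean algorithm on (230, 215) — divide until remainder is 0:
  230 = 1 · 215 + 15
  215 = 14 · 15 + 5
  15 = 3 · 5 + 0
gcd(230, 215) = 5.
Track Bezout coefficients alongside the remainders: start with r₀ = 230 = a·1 + b·0 (s = 1, t = 0) and r₁ = 215 = a·0 + b·1 (s = 0, t = 1); each new remainder r_{k+1} = r_{k-1} − q_k·r_k inherits s_{k+1} = s_{k-1} − q_k·s_k, t_{k+1} = t_{k-1} − q_k·t_k, so r_k = a·s_k + b·t_k at every step:
  q = 1: r = 15, s = 1 − 1·0 = 1, t = 0 − 1·1 = -1  (check: 230·1 + 215·(-1) = 15)
  q = 14: r = 5, s = 0 − 14·1 = -14, t = 1 − 14·(-1) = 15  (check: 230·(-14) + 215·15 = 5)
The row with r = 5 (the gcd) gives the Bezout coefficients s = -14, t = 15.
Result: 230 · (-14) + 215 · (15) = 5.

gcd(230, 215) = 5; s = -14, t = 15 (check: 230·(-14) + 215·15 = 5).


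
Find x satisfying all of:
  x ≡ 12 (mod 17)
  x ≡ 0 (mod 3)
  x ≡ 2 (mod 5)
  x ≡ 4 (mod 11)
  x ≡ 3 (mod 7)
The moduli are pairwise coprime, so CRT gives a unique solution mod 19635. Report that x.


Product of moduli M = 17 · 3 · 5 · 11 · 7 = 19635.
Merge one congruence at a time:
  Start: x ≡ 12 (mod 17).
  Combine with x ≡ 0 (mod 3); new modulus lcm = 51.
    Write x = 12 + 17·t and substitute into x ≡ 0 (mod 3): 17·t ≡ 0 − 12 = -12 (mod 3).
    Reduce coefficients mod 3: 2·t ≡ 0 (mod 3).
    The inverse of 2 mod 3 is 2 (since 2·2 = 4 = 1·3 + 1), so t ≡ 2·0 = 0 ≡ 0 (mod 3).
    Then x = 12 + 17·0 = 12, valid modulo lcm(17, 3) = 51: x ≡ 12 (mod 51).
  Combine with x ≡ 2 (mod 5); new modulus lcm = 255.
    Write x = 12 + 51·t and substitute into x ≡ 2 (mod 5): 51·t ≡ 2 − 12 = -10 (mod 5).
    Reduce coefficients mod 5: 1·t ≡ 0 (mod 5).
    So t ≡ 0 (mod 5).
    Then x = 12 + 51·0 = 12, valid modulo lcm(51, 5) = 255: x ≡ 12 (mod 255).
  Combine with x ≡ 4 (mod 11); new modulus lcm = 2805.
    Write x = 12 + 255·t and substitute into x ≡ 4 (mod 11): 255·t ≡ 4 − 12 = -8 (mod 11).
    Reduce coefficients mod 11: 2·t ≡ 3 (mod 11).
    The inverse of 2 mod 11 is 6 (since 2·6 = 12 = 1·11 + 1), so t ≡ 6·3 = 18 ≡ 7 (mod 11).
    Then x = 12 + 255·7 = 1797, valid modulo lcm(255, 11) = 2805: x ≡ 1797 (mod 2805).
  Combine with x ≡ 3 (mod 7); new modulus lcm = 19635.
    Write x = 1797 + 2805·t and substitute into x ≡ 3 (mod 7): 2805·t ≡ 3 − 1797 = -1794 (mod 7).
    Reduce coefficients mod 7: 5·t ≡ 5 (mod 7).
    The inverse of 5 mod 7 is 3 (since 5·3 = 15 = 2·7 + 1), so t ≡ 3·5 = 15 ≡ 1 (mod 7).
    Then x = 1797 + 2805·1 = 4602, valid modulo lcm(2805, 7) = 19635: x ≡ 4602 (mod 19635).
Verify against each original: 4602 mod 17 = 12, 4602 mod 3 = 0, 4602 mod 5 = 2, 4602 mod 11 = 4, 4602 mod 7 = 3.

x ≡ 4602 (mod 19635).


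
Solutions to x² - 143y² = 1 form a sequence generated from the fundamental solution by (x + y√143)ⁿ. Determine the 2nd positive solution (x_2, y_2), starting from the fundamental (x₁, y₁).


Step 1: Find the fundamental solution (x₁, y₁) of x² - 143y² = 1.
  Expand √143 as a continued fraction. a₀ = ⌊√143⌋ = 11; iterate m_{k+1} = d_k·a_k − m_k, d_{k+1} = (143 − m_{k+1}²)/d_k, a_{k+1} = ⌊(a₀ + m_{k+1})/d_{k+1}⌋ (starting m₀ = 0, d₀ = 1), with convergents p_k = a_k·p_{k-1} + p_{k-2}, q_k = a_k·q_{k-1} + q_{k-2} (p₋₁ = 1, q₋₁ = 0):
  k = 0: a₀ = 11; p₀/q₀ = 11/1; p₀² − 143·q₀² = 121 − 143 = -22.
  k = 1: m = 11, d = 22, a = ⌊(11 + 11)/22⌋ = 1; p/q = (1·11 + 1)/(1·1 + 0) = 12/1; p² − 143·q² = 144 − 143 = 1.
  The first convergent with p² − 143·q² = 1 gives the fundamental solution (x₁, y₁) = (12, 1).
Step 2: Apply the recurrence (x_{n+1}, y_{n+1}) = (x₁x_n + 143y₁y_n, x₁y_n + y₁x_n) repeatedly.
  From (x_1, y_1) = (12, 1): x_2 = 12·12 + 143·1·1 = 287; y_2 = 12·1 + 1·12 = 24.
Step 3: Verify x_2² - 143·y_2² = 82369 - 82368 = 1 (should be 1). ✓

(x_1, y_1) = (12, 1); (x_2, y_2) = (287, 24).


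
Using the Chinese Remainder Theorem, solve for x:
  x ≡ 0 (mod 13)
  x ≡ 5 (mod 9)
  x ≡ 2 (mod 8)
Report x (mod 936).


Moduli 13, 9, 8 are pairwise coprime; by CRT there is a unique solution modulo M = 13 · 9 · 8 = 936.
Solve pairwise, accumulating the modulus:
  Start with x ≡ 0 (mod 13).
  Combine with x ≡ 5 (mod 9): since gcd(13, 9) = 1, we get a unique residue mod 117.
    Write x = 0 + 13·t and substitute into x ≡ 5 (mod 9): 13·t ≡ 5 − 0 = 5 (mod 9).
    Reduce coefficients mod 9: 4·t ≡ 5 (mod 9).
    The inverse of 4 mod 9 is 7 (since 4·7 = 28 = 3·9 + 1), so t ≡ 7·5 = 35 ≡ 8 (mod 9).
    Then x = 0 + 13·8 = 104, valid modulo lcm(13, 9) = 117: x ≡ 104 (mod 117).
  Combine with x ≡ 2 (mod 8): since gcd(117, 8) = 1, we get a unique residue mod 936.
    Write x = 104 + 117·t and substitute into x ≡ 2 (mod 8): 117·t ≡ 2 − 104 = -102 (mod 8).
    Reduce coefficients mod 8: 5·t ≡ 2 (mod 8).
    The inverse of 5 mod 8 is 5 (since 5·5 = 25 = 3·8 + 1), so t ≡ 5·2 = 10 ≡ 2 (mod 8).
    Then x = 104 + 117·2 = 338, valid modulo lcm(117, 8) = 936: x ≡ 338 (mod 936).
Verify: 338 mod 13 = 0 ✓, 338 mod 9 = 5 ✓, 338 mod 8 = 2 ✓.

x ≡ 338 (mod 936).


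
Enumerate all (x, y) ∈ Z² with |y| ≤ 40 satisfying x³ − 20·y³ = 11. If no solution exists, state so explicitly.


The equation is x³ - 20y³ = 11. For fixed y, x³ = 20·y³ + 11, so a solution requires the RHS to be a perfect cube.
Strategy: iterate y from -40 to 40, compute RHS = 20·y³ + 11, and check whether it is a (positive or negative) perfect cube.
Check small values of y:
  y = 0: RHS = 11 is not a perfect cube.
  y = 1: RHS = 31 is not a perfect cube.
  y = -1: RHS = -9 is not a perfect cube.
  y = 2: RHS = 171 is not a perfect cube.
  y = -2: RHS = -149 is not a perfect cube.
  y = 3: RHS = 551 is not a perfect cube.
  y = -3: RHS = -529 is not a perfect cube.
Continuing the search up to |y| = 40 finds no solutions either.
No (x, y) in the scanned range satisfies the equation.

No integer solutions with |y| ≤ 40.


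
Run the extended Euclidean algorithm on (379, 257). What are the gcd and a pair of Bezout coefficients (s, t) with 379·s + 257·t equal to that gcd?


Euclidean algorithm on (379, 257) — divide until remainder is 0:
  379 = 1 · 257 + 122
  257 = 2 · 122 + 13
  122 = 9 · 13 + 5
  13 = 2 · 5 + 3
  5 = 1 · 3 + 2
  3 = 1 · 2 + 1
  2 = 2 · 1 + 0
gcd(379, 257) = 1.
Track Bezout coefficients alongside the remainders: start with r₀ = 379 = a·1 + b·0 (s = 1, t = 0) and r₁ = 257 = a·0 + b·1 (s = 0, t = 1); each new remainder r_{k+1} = r_{k-1} − q_k·r_k inherits s_{k+1} = s_{k-1} − q_k·s_k, t_{k+1} = t_{k-1} − q_k·t_k, so r_k = a·s_k + b·t_k at every step:
  q = 1: r = 122, s = 1 − 1·0 = 1, t = 0 − 1·1 = -1  (check: 379·1 + 257·(-1) = 122)
  q = 2: r = 13, s = 0 − 2·1 = -2, t = 1 − 2·(-1) = 3  (check: 379·(-2) + 257·3 = 13)
  q = 9: r = 5, s = 1 − 9·(-2) = 19, t = -1 − 9·3 = -28  (check: 379·19 + 257·(-28) = 5)
  q = 2: r = 3, s = -2 − 2·19 = -40, t = 3 − 2·(-28) = 59  (check: 379·(-40) + 257·59 = 3)
  q = 1: r = 2, s = 19 − 1·(-40) = 59, t = -28 − 1·59 = -87  (check: 379·59 + 257·(-87) = 2)
  q = 1: r = 1, s = -40 − 1·59 = -99, t = 59 − 1·(-87) = 146  (check: 379·(-99) + 257·146 = 1)
The row with r = 1 (the gcd) gives the Bezout coefficients s = -99, t = 146.
Result: 379 · (-99) + 257 · (146) = 1.

gcd(379, 257) = 1; s = -99, t = 146 (check: 379·(-99) + 257·146 = 1).


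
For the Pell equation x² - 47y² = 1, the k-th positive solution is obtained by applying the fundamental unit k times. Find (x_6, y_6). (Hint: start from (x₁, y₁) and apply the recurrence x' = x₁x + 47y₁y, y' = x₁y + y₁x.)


Step 1: Find the fundamental solution (x₁, y₁) of x² - 47y² = 1.
  Expand √47 as a continued fraction. a₀ = ⌊√47⌋ = 6; iterate m_{k+1} = d_k·a_k − m_k, d_{k+1} = (47 − m_{k+1}²)/d_k, a_{k+1} = ⌊(a₀ + m_{k+1})/d_{k+1}⌋ (starting m₀ = 0, d₀ = 1), with convergents p_k = a_k·p_{k-1} + p_{k-2}, q_k = a_k·q_{k-1} + q_{k-2} (p₋₁ = 1, q₋₁ = 0):
  k = 0: a₀ = 6; p₀/q₀ = 6/1; p₀² − 47·q₀² = 36 − 47 = -11.
  k = 1: m = 6, d = 11, a = ⌊(6 + 6)/11⌋ = 1; p/q = (1·6 + 1)/(1·1 + 0) = 7/1; p² − 47·q² = 49 − 47 = 2.
  k = 2: m = 5, d = 2, a = ⌊(6 + 5)/2⌋ = 5; p/q = (5·7 + 6)/(5·1 + 1) = 41/6; p² − 47·q² = 1681 − 1692 = -11.
  k = 3: m = 5, d = 11, a = ⌊(6 + 5)/11⌋ = 1; p/q = (1·41 + 7)/(1·6 + 1) = 48/7; p² − 47·q² = 2304 − 2303 = 1.
  The first convergent with p² − 47·q² = 1 gives the fundamental solution (x₁, y₁) = (48, 7).
Step 2: Apply the recurrence (x_{n+1}, y_{n+1}) = (x₁x_n + 47y₁y_n, x₁y_n + y₁x_n) repeatedly.
  From (x_1, y_1) = (48, 7): x_2 = 48·48 + 47·7·7 = 4607; y_2 = 48·7 + 7·48 = 672.
  From (x_2, y_2) = (4607, 672): x_3 = 48·4607 + 47·7·672 = 442224; y_3 = 48·672 + 7·4607 = 64505.
  From (x_3, y_3) = (442224, 64505): x_4 = 48·442224 + 47·7·64505 = 42448897; y_4 = 48·64505 + 7·442224 = 6191808.
  From (x_4, y_4) = (42448897, 6191808): x_5 = 48·42448897 + 47·7·6191808 = 4074651888; y_5 = 48·6191808 + 7·42448897 = 594349063.
  From (x_5, y_5) = (4074651888, 594349063): x_6 = 48·4074651888 + 47·7·594349063 = 391124132351; y_6 = 48·594349063 + 7·4074651888 = 57051318240.
Step 3: Verify x_6² - 47·y_6² = 152978086907322564787201 - 152978086907322564787200 = 1 (should be 1). ✓

(x_1, y_1) = (48, 7); (x_6, y_6) = (391124132351, 57051318240).


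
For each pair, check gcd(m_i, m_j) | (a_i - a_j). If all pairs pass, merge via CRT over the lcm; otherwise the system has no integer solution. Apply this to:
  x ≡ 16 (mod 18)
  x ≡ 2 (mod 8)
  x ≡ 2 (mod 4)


Moduli 18, 8, 4 are not pairwise coprime, so CRT works modulo lcm(m_i) when all pairwise compatibility conditions hold.
Pairwise compatibility: gcd(m_i, m_j) must divide a_i - a_j for every pair.
Merge one congruence at a time:
  Start: x ≡ 16 (mod 18).
  Combine with x ≡ 2 (mod 8): gcd(18, 8) = 2; 2 - 16 = -14, which IS divisible by 2, so compatible.
    Write x = 16 + 18·t and substitute into x ≡ 2 (mod 8): 18·t ≡ 2 − 16 = -14 (mod 8).
    Divide the congruence (and modulus) by g = 2: 9·t ≡ -7 (mod 4).
    Reduce coefficients mod 4: 1·t ≡ 1 (mod 4).
    So t ≡ 1 (mod 4).
    Then x = 16 + 18·1 = 34, valid modulo lcm(18, 8) = 72: x ≡ 34 (mod 72).
  Combine with x ≡ 2 (mod 4): gcd(72, 4) = 4; 2 - 34 = -32, which IS divisible by 4, so compatible.
    Write x = 34 + 72·t and substitute into x ≡ 2 (mod 4): 72·t ≡ 2 − 34 = -32 (mod 4).
    Divide the congruence (and modulus) by g = 4: 18·t ≡ -8 (mod 1).
    Modulo 1 every t works; take t = 0.
    Then x = 34 + 72·0 = 34, valid modulo lcm(72, 4) = 72: x ≡ 34 (mod 72).
Verify: 34 mod 18 = 16, 34 mod 8 = 2, 34 mod 4 = 2.

x ≡ 34 (mod 72).


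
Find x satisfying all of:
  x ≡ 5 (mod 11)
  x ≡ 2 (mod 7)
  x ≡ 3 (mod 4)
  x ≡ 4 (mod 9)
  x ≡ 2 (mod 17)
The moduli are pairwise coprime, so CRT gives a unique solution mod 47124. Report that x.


Product of moduli M = 11 · 7 · 4 · 9 · 17 = 47124.
Merge one congruence at a time:
  Start: x ≡ 5 (mod 11).
  Combine with x ≡ 2 (mod 7); new modulus lcm = 77.
    Write x = 5 + 11·t and substitute into x ≡ 2 (mod 7): 11·t ≡ 2 − 5 = -3 (mod 7).
    Reduce coefficients mod 7: 4·t ≡ 4 (mod 7).
    The inverse of 4 mod 7 is 2 (since 4·2 = 8 = 1·7 + 1), so t ≡ 2·4 = 8 ≡ 1 (mod 7).
    Then x = 5 + 11·1 = 16, valid modulo lcm(11, 7) = 77: x ≡ 16 (mod 77).
  Combine with x ≡ 3 (mod 4); new modulus lcm = 308.
    Write x = 16 + 77·t and substitute into x ≡ 3 (mod 4): 77·t ≡ 3 − 16 = -13 (mod 4).
    Reduce coefficients mod 4: 1·t ≡ 3 (mod 4).
    So t ≡ 3 (mod 4).
    Then x = 16 + 77·3 = 247, valid modulo lcm(77, 4) = 308: x ≡ 247 (mod 308).
  Combine with x ≡ 4 (mod 9); new modulus lcm = 2772.
    Write x = 247 + 308·t and substitute into x ≡ 4 (mod 9): 308·t ≡ 4 − 247 = -243 (mod 9).
    Reduce coefficients mod 9: 2·t ≡ 0 (mod 9).
    The inverse of 2 mod 9 is 5 (since 2·5 = 10 = 1·9 + 1), so t ≡ 5·0 = 0 ≡ 0 (mod 9).
    Then x = 247 + 308·0 = 247, valid modulo lcm(308, 9) = 2772: x ≡ 247 (mod 2772).
  Combine with x ≡ 2 (mod 17); new modulus lcm = 47124.
    Write x = 247 + 2772·t and substitute into x ≡ 2 (mod 17): 2772·t ≡ 2 − 247 = -245 (mod 17).
    Reduce coefficients mod 17: 1·t ≡ 10 (mod 17).
    So t ≡ 10 (mod 17).
    Then x = 247 + 2772·10 = 27967, valid modulo lcm(2772, 17) = 47124: x ≡ 27967 (mod 47124).
Verify against each original: 27967 mod 11 = 5, 27967 mod 7 = 2, 27967 mod 4 = 3, 27967 mod 9 = 4, 27967 mod 17 = 2.

x ≡ 27967 (mod 47124).


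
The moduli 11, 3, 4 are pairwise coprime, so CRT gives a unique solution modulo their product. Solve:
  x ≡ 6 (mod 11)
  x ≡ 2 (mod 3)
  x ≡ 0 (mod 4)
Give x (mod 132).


Moduli 11, 3, 4 are pairwise coprime; by CRT there is a unique solution modulo M = 11 · 3 · 4 = 132.
Solve pairwise, accumulating the modulus:
  Start with x ≡ 6 (mod 11).
  Combine with x ≡ 2 (mod 3): since gcd(11, 3) = 1, we get a unique residue mod 33.
    Write x = 6 + 11·t and substitute into x ≡ 2 (mod 3): 11·t ≡ 2 − 6 = -4 (mod 3).
    Reduce coefficients mod 3: 2·t ≡ 2 (mod 3).
    The inverse of 2 mod 3 is 2 (since 2·2 = 4 = 1·3 + 1), so t ≡ 2·2 = 4 ≡ 1 (mod 3).
    Then x = 6 + 11·1 = 17, valid modulo lcm(11, 3) = 33: x ≡ 17 (mod 33).
  Combine with x ≡ 0 (mod 4): since gcd(33, 4) = 1, we get a unique residue mod 132.
    Write x = 17 + 33·t and substitute into x ≡ 0 (mod 4): 33·t ≡ 0 − 17 = -17 (mod 4).
    Reduce coefficients mod 4: 1·t ≡ 3 (mod 4).
    So t ≡ 3 (mod 4).
    Then x = 17 + 33·3 = 116, valid modulo lcm(33, 4) = 132: x ≡ 116 (mod 132).
Verify: 116 mod 11 = 6 ✓, 116 mod 3 = 2 ✓, 116 mod 4 = 0 ✓.

x ≡ 116 (mod 132).


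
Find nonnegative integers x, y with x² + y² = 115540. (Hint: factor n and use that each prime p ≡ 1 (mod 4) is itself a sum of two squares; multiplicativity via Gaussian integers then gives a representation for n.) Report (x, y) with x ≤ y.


Step 1: Factor n = 115540 = 2^2 · 5 · 53 · 109.
Step 2: Check the mod-4 condition on each prime factor: 2 = 2 (special); 5 ≡ 1 (mod 4), exponent 1; 53 ≡ 1 (mod 4), exponent 1; 109 ≡ 1 (mod 4), exponent 1.
All primes ≡ 3 (mod 4) appear to even exponent (or don't appear), so by the two-squares theorem n IS expressible as a sum of two squares.
Step 3: Build a representation. Group n = k² · m with k = 2 and m = 5 · 53 · 109 = 28885 (a product of primes ≡ 1 (mod 4)); a representation of m scales to one of n via (k·x)² + (k·y)² = k²(x² + y²). Each prime p ≡ 1 (mod 4) is itself a sum of two squares; find a² by testing p − a² for a perfect square:
  5: 5 − 1² = 4 = 2² ⇒ 5 = 1² + 2².
  53: 53 − 1² = 52, 53 − 2² = 49 = 7² ⇒ 53 = 2² + 7².
  109: 109 − 1² = 108, 109 − 2² = 105, 109 − 3² = 100 = 10² ⇒ 109 = 3² + 10².
  Combine using the Brahmagupta–Fibonacci identity (a² + b²)(c² + d²) = (ac − bd)² + (ad + bc)² = (ac + bd)² + (ad − bc)²:
  5 · 53 = 265: from (1² + 2²)(2² + 7²), take (1·2 − 2·7, 1·7 + 2·2) = (2 − 14, 7 + 4) = (-12, 11); dropping signs (only squares matter) gives (12, 11); check 12² + 11² = 144 + 121 = 265 ✓.
  265 · 109 = 28885: from (12² + 11²)(3² + 10²), take (12·3 − 11·10, 12·10 + 11·3) = (36 − 110, 120 + 33) = (-74, 153); dropping signs (only squares matter) gives (74, 153); check 74² + 153² = 5476 + 23409 = 28885 ✓.
  Scale by k = 2: (2·74, 2·153) = (148, 306).
Step 4: Order so x ≤ y and verify: 148² + 306² = 21904 + 93636 = 115540 = n. ✓

n = 115540 = 148² + 306² (one valid representation with x ≤ y).


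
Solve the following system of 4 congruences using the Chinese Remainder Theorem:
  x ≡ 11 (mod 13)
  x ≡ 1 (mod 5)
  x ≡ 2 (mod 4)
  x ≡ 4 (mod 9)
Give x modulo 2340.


Product of moduli M = 13 · 5 · 4 · 9 = 2340.
Merge one congruence at a time:
  Start: x ≡ 11 (mod 13).
  Combine with x ≡ 1 (mod 5); new modulus lcm = 65.
    Write x = 11 + 13·t and substitute into x ≡ 1 (mod 5): 13·t ≡ 1 − 11 = -10 (mod 5).
    Reduce coefficients mod 5: 3·t ≡ 0 (mod 5).
    The inverse of 3 mod 5 is 2 (since 3·2 = 6 = 1·5 + 1), so t ≡ 2·0 = 0 ≡ 0 (mod 5).
    Then x = 11 + 13·0 = 11, valid modulo lcm(13, 5) = 65: x ≡ 11 (mod 65).
  Combine with x ≡ 2 (mod 4); new modulus lcm = 260.
    Write x = 11 + 65·t and substitute into x ≡ 2 (mod 4): 65·t ≡ 2 − 11 = -9 (mod 4).
    Reduce coefficients mod 4: 1·t ≡ 3 (mod 4).
    So t ≡ 3 (mod 4).
    Then x = 11 + 65·3 = 206, valid modulo lcm(65, 4) = 260: x ≡ 206 (mod 260).
  Combine with x ≡ 4 (mod 9); new modulus lcm = 2340.
    Write x = 206 + 260·t and substitute into x ≡ 4 (mod 9): 260·t ≡ 4 − 206 = -202 (mod 9).
    Reduce coefficients mod 9: 8·t ≡ 5 (mod 9).
    The inverse of 8 mod 9 is 8 (since 8·8 = 64 = 7·9 + 1), so t ≡ 8·5 = 40 ≡ 4 (mod 9).
    Then x = 206 + 260·4 = 1246, valid modulo lcm(260, 9) = 2340: x ≡ 1246 (mod 2340).
Verify against each original: 1246 mod 13 = 11, 1246 mod 5 = 1, 1246 mod 4 = 2, 1246 mod 9 = 4.

x ≡ 1246 (mod 2340).


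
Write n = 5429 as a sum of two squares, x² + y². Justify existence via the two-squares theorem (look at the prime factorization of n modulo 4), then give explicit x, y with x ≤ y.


Step 1: Factor n = 5429 = 61 · 89.
Step 2: Check the mod-4 condition on each prime factor: 61 ≡ 1 (mod 4), exponent 1; 89 ≡ 1 (mod 4), exponent 1.
All primes ≡ 3 (mod 4) appear to even exponent (or don't appear), so by the two-squares theorem n IS expressible as a sum of two squares.
Step 3: Build a representation. Here n = 61 · 89 is a product of primes ≡ 1 (mod 4). Each prime p ≡ 1 (mod 4) is itself a sum of two squares; find a² by testing p − a² for a perfect square:
  61: 61 − 1² = 60, 61 − 2² = 57, 61 − 3² = 52, 61 − 4² = 45, 61 − 5² = 36 = 6² ⇒ 61 = 5² + 6².
  89: 89 − 1² = 88, 89 − 2² = 85, 89 − 3² = 80, 89 − 4² = 73, 89 − 5² = 64 = 8² ⇒ 89 = 5² + 8².
  Combine using the Brahmagupta–Fibonacci identity (a² + b²)(c² + d²) = (ac − bd)² + (ad + bc)² = (ac + bd)² + (ad − bc)²:
  61 · 89 = 5429: from (5² + 6²)(5² + 8²), take (5·5 − 6·8, 5·8 + 6·5) = (25 − 48, 40 + 30) = (-23, 70); dropping signs (only squares matter) gives (23, 70); check 23² + 70² = 529 + 4900 = 5429 ✓.
Step 4: Order so x ≤ y and verify: 23² + 70² = 529 + 4900 = 5429 = n. ✓

n = 5429 = 23² + 70² (one valid representation with x ≤ y).
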